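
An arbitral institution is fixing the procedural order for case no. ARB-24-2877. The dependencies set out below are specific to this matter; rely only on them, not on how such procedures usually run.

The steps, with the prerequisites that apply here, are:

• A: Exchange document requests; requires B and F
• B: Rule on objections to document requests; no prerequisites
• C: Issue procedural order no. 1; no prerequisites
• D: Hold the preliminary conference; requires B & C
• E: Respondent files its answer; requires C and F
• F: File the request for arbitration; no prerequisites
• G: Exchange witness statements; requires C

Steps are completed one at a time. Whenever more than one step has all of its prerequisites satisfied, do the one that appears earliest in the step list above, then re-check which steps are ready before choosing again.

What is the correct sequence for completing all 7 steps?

Nothing is required for B, C and F. B is listed earlier → B first.
C and F are both available; C is listed earlier → C.
Now D, F and G have their prerequisites met. D is listed earlier, so D next.
F and G are both available; F is listed earlier → F.
A and E now also ready, so the ready set is {A, E, G}; A is listed earlier → A.
E and G are both available; E is listed earlier → E.
That leaves G as the only ready step → G.

B C D F A E G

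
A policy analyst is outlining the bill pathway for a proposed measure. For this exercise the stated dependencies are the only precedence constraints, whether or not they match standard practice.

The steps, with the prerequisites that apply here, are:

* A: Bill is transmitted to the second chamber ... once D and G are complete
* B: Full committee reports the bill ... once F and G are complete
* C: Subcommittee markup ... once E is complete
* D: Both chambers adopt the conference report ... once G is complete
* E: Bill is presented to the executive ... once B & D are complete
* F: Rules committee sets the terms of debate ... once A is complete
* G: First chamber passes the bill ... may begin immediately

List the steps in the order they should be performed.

G is the only step with nothing outstanding, so it goes first.
D needed G, now all done → D.
That leaves A as the only ready step → A.
That leaves F as the only ready step → F.
B is the only step now ready → B.
That leaves E as the only ready step → E.
C needed E, now all done → C.

G, D, A, F, B, E, C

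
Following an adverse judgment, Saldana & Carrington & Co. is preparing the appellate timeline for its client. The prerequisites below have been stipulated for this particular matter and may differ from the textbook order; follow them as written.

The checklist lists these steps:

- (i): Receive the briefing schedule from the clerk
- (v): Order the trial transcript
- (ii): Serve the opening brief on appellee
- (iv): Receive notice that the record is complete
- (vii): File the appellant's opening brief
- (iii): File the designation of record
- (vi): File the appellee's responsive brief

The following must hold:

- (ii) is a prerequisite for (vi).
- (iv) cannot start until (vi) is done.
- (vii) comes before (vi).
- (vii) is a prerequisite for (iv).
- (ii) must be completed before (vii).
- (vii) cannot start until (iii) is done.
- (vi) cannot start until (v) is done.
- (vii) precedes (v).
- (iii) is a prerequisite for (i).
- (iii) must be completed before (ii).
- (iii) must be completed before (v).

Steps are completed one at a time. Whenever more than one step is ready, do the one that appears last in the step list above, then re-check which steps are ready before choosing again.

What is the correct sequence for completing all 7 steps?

(iii), (ii), (vii), (v), (vi), (iv), (i)

Only (iii) has no prerequisites, so it is first.
Now (ii) and (i) have their prerequisites met. (ii) is listed later, so (ii) next.
(vii) now also ready, so the ready set is {(vii), (i)}; (vii) is listed later → (vii).
(v) now also ready, so the ready set is {(v), (i)}; (v) is listed later → (v).
(vi) now also ready, so the ready set is {(vi), (i)}; (vi) is listed later → (vi).
(iv) and (i) are both available; (iv) is listed later → (iv).
(i) needed (iii), now all done → (i).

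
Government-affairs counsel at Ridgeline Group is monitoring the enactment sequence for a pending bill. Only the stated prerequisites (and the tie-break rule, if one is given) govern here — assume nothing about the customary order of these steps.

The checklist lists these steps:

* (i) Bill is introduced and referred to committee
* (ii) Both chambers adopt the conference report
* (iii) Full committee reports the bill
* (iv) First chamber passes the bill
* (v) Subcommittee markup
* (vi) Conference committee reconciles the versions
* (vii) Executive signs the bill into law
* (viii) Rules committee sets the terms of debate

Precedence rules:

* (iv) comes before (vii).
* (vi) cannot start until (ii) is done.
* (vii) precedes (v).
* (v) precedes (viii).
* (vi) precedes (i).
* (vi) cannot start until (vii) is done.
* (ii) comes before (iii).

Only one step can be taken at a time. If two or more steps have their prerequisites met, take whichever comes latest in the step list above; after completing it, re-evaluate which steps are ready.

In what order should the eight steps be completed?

(iv), (vii), (v), (viii), (ii), (vi), (iii), (i)

Nothing is required for (iv) and (ii). (iv) is listed later → (iv) first.
(vii) now also ready, so the ready set is {(vii), (ii)}; (vii) is listed later → (vii).
Now (v) and (ii) have their prerequisites met. (v) is listed later, so (v) next.
(viii) now also ready, so the ready set is {(viii), (ii)}; (viii) is listed later → (viii).
Next only (ii) has its prerequisites met → (ii).
(vi) and (iii) are both available; (vi) is listed later → (vi).
Now (iii) and (i) have their prerequisites met. (iii) is listed later, so (iii) next.
That leaves (i) as the only ready step → (i).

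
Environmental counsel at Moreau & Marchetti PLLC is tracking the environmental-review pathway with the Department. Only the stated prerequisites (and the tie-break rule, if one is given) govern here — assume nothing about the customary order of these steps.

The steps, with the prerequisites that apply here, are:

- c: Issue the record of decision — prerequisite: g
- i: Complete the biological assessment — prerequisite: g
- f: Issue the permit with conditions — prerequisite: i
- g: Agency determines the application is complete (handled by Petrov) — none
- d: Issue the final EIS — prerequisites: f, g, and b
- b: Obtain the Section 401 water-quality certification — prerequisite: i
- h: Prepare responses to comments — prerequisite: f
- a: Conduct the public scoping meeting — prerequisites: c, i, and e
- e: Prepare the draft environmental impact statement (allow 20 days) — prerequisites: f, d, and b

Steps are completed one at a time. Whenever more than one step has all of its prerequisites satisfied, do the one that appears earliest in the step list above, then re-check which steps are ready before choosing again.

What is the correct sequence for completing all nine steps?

g is the only step with nothing outstanding, so it goes first.
Now c and i have their prerequisites met. c is listed earlier, so c next.
i is the only step now ready → i.
Ready: f and b. f is listed earlier → f.
b and h are both available; b is listed earlier → b.
d and h are both available; d is listed earlier → d.
e now also ready, so the ready set is {h, e}; h is listed earlier → h.
e needed f, d and b, now all done → e.
Next only a has its prerequisites met → a.

g → c → i → f → b → d → h → e → a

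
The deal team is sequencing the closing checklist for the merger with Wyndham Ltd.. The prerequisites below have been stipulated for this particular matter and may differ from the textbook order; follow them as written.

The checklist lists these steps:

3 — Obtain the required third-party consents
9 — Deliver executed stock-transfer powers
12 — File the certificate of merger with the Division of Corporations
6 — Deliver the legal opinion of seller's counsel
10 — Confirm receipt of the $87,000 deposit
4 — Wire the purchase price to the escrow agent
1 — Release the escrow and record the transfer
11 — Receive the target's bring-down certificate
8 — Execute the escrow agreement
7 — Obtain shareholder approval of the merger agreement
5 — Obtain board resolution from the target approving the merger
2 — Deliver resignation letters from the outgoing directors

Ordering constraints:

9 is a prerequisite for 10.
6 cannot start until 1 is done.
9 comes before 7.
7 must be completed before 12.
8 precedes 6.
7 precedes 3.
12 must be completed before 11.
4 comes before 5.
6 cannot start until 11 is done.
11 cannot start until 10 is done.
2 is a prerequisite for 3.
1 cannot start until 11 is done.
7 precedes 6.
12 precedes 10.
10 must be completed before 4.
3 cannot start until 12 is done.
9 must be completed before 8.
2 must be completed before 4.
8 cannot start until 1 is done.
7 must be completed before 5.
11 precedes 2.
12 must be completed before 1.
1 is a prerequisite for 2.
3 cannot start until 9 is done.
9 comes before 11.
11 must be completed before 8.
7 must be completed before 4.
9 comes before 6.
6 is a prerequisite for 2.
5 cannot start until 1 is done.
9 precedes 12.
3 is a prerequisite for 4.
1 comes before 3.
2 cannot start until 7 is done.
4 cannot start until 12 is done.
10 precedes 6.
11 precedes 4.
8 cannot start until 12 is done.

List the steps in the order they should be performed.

Only 9 has no prerequisites, so it is first.
7 is the only step now ready → 7.
12 is the only step now ready → 12.
Next only 10 has its prerequisites met → 10.
11 needed 9, 12 and 10, now all done → 11.
That leaves 1 as the only ready step → 1.
8 needed 9, 12, 1 and 11, now all done → 8.
6 needed 9, 10, 1, 11, 8 and 7, now all done → 6.
2 needed 6, 1, 11 and 7, now all done → 2.
That leaves 3 as the only ready step → 3.
That leaves 4 as the only ready step → 4.
5 needed 4, 1 and 7, now all done → 5.

9 → 7 → 12 → 10 → 11 → 1 → 8 → 6 → 2 → 3 → 4 → 5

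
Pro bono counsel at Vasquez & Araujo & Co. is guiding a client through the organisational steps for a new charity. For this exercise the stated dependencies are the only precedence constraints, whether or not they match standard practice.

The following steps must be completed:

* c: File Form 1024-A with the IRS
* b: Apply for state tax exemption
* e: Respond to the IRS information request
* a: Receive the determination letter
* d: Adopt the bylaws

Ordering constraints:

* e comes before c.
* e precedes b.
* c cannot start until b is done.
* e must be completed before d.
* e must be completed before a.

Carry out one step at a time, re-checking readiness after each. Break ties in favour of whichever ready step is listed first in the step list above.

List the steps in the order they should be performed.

e has no prerequisites → e first.
b, a and d are all available; b is listed earlier → b.
c now also ready, so the ready set is {c, a, d}; c is listed earlier → c.
Ready: a and d. a is listed earlier → a.
d needed e, now all done → d.

e b c a d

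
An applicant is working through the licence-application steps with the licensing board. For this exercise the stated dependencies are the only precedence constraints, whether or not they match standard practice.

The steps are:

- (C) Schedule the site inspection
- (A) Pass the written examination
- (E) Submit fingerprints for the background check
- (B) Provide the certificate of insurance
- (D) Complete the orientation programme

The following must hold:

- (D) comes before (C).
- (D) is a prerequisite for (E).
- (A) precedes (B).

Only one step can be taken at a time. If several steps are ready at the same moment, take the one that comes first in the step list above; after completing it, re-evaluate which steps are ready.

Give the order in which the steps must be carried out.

Nothing is required for (A) and (D). (A) is listed earlier → (A) first.
Ready: (B) and (D). (B) is listed earlier → (B).
Next only (D) has its prerequisites met → (D).
(C) and (E) are both available; (C) is listed earlier → (C).
(E) needed (D), now all done → (E).

(A), (B), (D), (C), (E)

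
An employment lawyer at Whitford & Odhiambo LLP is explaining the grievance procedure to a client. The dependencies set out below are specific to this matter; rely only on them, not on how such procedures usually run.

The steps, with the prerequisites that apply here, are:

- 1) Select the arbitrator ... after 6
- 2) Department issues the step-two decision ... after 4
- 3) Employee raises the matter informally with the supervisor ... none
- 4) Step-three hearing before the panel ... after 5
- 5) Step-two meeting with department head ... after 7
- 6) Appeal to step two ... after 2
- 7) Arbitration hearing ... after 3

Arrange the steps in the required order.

3, 7, 5, 4, 2, 6, 1

3 is the only step with nothing outstanding, so it goes first.
7 needed 3, now all done → 7.
5 is the only step now ready → 5.
That leaves 4 as the only ready step → 4.
2 is the only step now ready → 2.
6 needed 2, now all done → 6.
That leaves 1 as the only ready step → 1.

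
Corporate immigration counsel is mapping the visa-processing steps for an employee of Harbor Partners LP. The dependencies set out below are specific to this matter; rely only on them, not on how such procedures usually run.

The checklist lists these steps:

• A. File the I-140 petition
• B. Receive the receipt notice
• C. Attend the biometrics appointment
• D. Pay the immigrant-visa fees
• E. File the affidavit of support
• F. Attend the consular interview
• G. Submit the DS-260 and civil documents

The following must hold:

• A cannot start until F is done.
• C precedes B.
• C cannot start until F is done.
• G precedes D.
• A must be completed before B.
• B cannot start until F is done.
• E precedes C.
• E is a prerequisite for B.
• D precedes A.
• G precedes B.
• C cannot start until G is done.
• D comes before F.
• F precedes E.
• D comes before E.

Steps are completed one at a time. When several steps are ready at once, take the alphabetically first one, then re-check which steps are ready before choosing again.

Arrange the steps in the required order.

Only G has no prerequisites, so it is first.
D needed G, now all done → D.
F is the only step now ready → F.
A and E are both available; A has the earlier label → A.
E is the only step now ready → E.
C needed E, F and G, now all done → C.
B is the only step now ready → B.

G D F A E C B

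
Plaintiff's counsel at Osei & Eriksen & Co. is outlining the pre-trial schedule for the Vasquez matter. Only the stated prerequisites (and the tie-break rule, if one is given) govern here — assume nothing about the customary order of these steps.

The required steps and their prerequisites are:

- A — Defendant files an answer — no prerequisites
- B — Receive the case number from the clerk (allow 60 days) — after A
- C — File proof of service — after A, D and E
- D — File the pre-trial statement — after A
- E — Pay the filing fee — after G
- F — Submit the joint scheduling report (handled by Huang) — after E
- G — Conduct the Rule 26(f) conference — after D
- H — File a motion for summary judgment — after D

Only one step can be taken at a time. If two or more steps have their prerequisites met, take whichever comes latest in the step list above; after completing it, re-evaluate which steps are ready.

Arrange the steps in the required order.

A, D, H, G, E, F, C, B

A is the only step with nothing outstanding, so it goes first.
Ready: D and B. D is listed later → D.
H and G now also ready, so the ready set is {H, G, B}; H is listed later → H.
Ready: G and B. G is listed later → G.
E now also ready, so the ready set is {E, B}; E is listed later → E.
F and C now also ready, so the ready set is {F, C, B}; F is listed later → F.
Now C and B have their prerequisites met. C is listed later, so C next.
B needed A, now all done → B.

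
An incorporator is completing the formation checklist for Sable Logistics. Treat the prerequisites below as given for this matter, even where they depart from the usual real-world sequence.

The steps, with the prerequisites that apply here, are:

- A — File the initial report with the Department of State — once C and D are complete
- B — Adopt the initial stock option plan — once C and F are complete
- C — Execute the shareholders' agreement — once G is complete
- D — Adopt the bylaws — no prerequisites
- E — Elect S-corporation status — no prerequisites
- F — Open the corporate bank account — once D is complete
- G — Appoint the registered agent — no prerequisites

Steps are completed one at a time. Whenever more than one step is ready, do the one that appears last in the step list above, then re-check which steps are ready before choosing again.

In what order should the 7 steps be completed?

G, E and D have no prerequisites; G is listed later, so G is first.
Ready: E, D and C. E is listed later → E.
Ready: D and C. D is listed later → D.
F now also ready, so the ready set is {F, C}; F is listed later → F.
C needed G, now all done → C.
B and A are both available; B is listed later → B.
A needed D and C, now all done → A.

G, E, D, F, C, B, A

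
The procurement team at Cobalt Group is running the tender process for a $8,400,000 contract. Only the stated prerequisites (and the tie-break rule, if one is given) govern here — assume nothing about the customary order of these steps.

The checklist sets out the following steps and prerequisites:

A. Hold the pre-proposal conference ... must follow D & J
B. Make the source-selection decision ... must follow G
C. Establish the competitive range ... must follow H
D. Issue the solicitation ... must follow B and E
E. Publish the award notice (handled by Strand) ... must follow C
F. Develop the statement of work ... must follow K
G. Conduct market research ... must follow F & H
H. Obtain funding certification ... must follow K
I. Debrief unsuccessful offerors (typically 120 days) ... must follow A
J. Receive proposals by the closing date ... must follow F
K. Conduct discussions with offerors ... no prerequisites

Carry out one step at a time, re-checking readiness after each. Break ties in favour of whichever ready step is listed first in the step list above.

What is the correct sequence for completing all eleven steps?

K F H C E G B D J A I

K has no prerequisites → K first.
Now F and H have their prerequisites met. F is listed earlier, so F next.
Now H and J have their prerequisites met. H is listed earlier, so H next.
Ready: C, G and J. C is listed earlier → C.
Now E, G and J have their prerequisites met. E is listed earlier, so E next.
Now G and J have their prerequisites met. G is listed earlier, so G next.
B now also ready, so the ready set is {B, J}; B is listed earlier → B.
D now also ready, so the ready set is {D, J}; D is listed earlier → D.
J needed F, now all done → J.
A needed D and J, now all done → A.
I is the only step now ready → I.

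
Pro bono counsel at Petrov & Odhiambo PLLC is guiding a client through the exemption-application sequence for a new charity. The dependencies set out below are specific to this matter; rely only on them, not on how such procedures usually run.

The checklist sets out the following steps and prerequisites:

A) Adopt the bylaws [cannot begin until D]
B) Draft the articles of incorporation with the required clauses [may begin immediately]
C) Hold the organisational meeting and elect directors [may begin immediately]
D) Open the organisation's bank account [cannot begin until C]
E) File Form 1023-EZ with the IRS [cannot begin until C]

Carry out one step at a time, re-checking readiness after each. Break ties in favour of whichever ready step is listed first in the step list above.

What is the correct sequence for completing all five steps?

B and C have no prerequisites; B is listed earlier, so B is first.
That leaves C as the only ready step → C.
Now D and E have their prerequisites met. D is listed earlier, so D next.
Now A and E have their prerequisites met. A is listed earlier, so A next.
E needed C, now all done → E.

B → C → D → A → E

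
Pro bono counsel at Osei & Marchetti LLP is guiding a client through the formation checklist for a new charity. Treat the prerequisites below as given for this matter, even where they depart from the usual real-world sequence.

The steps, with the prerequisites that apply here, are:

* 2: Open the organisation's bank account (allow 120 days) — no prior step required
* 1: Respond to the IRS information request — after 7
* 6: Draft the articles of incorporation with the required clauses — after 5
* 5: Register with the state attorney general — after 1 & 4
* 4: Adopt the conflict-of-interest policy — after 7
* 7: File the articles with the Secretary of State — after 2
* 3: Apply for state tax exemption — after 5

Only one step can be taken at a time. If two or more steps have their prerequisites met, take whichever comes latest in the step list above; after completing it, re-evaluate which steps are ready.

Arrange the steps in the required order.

2 has no prerequisites → 2 first.
7 needed 2, now all done → 7.
Now 4 and 1 have their prerequisites met. 4 is listed later, so 4 next.
That leaves 1 as the only ready step → 1.
That leaves 5 as the only ready step → 5.
Now 3 and 6 have their prerequisites met. 3 is listed later, so 3 next.
That leaves 6 as the only ready step → 6.

2 7 4 1 5 3 6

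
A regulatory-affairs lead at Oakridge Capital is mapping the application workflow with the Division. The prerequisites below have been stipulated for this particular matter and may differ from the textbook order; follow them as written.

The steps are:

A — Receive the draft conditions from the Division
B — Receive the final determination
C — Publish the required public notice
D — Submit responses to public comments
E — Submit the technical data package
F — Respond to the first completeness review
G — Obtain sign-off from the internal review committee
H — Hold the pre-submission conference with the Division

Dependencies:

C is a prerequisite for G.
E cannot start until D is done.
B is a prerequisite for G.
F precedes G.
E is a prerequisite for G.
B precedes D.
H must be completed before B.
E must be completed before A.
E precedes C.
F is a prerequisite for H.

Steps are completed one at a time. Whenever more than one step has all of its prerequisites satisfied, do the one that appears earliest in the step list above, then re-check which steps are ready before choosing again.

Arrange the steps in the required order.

Only F has no prerequisites, so it is first.
That leaves H as the only ready step → H.
B is the only step now ready → B.
D needed B, now all done → D.
E needed D, now all done → E.
A and C are both available; A is listed earlier → A.
C needed E, now all done → C.
G is the only step now ready → G.

F → H → B → D → E → A → C → G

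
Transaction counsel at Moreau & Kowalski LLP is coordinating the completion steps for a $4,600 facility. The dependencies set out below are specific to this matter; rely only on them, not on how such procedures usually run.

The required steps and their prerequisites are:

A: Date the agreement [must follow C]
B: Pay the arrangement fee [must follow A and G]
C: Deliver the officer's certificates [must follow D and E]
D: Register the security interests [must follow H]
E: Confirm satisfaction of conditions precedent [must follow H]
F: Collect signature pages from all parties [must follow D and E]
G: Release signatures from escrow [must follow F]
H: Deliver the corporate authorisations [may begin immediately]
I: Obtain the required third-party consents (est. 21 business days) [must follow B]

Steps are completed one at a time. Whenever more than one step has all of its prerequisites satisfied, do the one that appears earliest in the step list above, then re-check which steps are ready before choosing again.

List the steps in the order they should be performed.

H, D, E, C, A, F, G, B, I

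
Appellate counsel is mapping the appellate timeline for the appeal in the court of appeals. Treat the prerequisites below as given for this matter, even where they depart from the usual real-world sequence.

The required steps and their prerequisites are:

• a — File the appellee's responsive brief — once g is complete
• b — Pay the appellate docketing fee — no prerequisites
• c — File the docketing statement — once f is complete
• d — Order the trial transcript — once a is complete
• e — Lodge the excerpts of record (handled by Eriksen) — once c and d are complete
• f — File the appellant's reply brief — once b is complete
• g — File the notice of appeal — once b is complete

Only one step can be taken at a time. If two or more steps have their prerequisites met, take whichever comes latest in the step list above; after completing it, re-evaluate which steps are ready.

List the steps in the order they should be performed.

Only b has no prerequisites, so it is first.
Now g and f have their prerequisites met. g is listed later, so g next.
a now also ready, so the ready set is {f, a}; f is listed later → f.
Ready: c and a. c is listed later → c.
a needed g, now all done → a.
d needed a, now all done → d.
That leaves e as the only ready step → e.

b, g, f, c, a, d, e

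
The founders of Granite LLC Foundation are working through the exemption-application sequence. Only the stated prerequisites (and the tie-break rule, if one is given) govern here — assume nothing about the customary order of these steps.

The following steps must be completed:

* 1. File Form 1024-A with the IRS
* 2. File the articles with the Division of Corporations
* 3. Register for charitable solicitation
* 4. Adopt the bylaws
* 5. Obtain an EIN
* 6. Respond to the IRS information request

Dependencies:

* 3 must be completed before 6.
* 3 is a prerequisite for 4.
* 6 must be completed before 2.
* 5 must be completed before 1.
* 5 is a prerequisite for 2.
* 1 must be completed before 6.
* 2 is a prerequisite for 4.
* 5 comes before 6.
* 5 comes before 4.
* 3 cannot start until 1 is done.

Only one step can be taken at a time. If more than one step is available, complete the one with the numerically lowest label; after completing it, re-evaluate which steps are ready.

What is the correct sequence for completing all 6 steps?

Only 5 has no prerequisites, so it is first.
1 needed 5, now all done → 1.
3 needed 1, now all done → 3.
That leaves 6 as the only ready step → 6.
2 needed 5 and 6, now all done → 2.
That leaves 4 as the only ready step → 4.

5 → 1 → 3 → 6 → 2 → 4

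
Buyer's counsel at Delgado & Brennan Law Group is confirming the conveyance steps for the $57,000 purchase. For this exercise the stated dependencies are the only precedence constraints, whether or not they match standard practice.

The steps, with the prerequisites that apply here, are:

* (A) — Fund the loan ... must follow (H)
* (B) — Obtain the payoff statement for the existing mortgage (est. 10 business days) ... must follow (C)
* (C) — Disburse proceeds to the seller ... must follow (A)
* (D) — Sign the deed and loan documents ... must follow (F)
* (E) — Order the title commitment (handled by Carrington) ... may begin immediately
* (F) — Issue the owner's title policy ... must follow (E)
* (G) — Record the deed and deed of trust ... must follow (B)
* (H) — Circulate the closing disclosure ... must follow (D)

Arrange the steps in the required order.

(E) (F) (D) (H) (A) (C) (B) (G)

Only (E) has no prerequisites, so it is first.
Next only (F) has its prerequisites met → (F).
(D) needed (F), now all done → (D).
(H) needed (D), now all done → (H).
Next only (A) has its prerequisites met → (A).
That leaves (C) as the only ready step → (C).
(B) is the only step now ready → (B).
(G) needed (B), now all done → (G).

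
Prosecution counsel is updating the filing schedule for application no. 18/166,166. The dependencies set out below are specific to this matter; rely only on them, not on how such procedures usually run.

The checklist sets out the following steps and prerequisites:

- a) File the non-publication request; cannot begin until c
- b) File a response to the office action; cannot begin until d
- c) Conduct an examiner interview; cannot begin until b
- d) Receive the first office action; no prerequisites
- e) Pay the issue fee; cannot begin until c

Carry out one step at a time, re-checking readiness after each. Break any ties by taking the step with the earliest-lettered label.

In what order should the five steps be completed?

Only d has no prerequisites, so it is first.
That leaves b as the only ready step → b.
Next only c has its prerequisites met → c.
Now a and e have their prerequisites met. a has the earlier label, so a next.
e needed c, now all done → e.

d → b → c → a → e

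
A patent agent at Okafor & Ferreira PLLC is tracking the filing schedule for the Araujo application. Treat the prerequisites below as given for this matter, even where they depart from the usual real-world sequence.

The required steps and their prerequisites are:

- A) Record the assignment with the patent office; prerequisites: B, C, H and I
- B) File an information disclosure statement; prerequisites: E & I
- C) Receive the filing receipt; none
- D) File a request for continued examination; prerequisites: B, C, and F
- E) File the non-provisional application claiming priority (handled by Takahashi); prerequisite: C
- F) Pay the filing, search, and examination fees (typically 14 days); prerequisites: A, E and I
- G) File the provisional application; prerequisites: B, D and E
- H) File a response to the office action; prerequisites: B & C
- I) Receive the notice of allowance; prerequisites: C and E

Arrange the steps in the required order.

C is the only step with nothing outstanding, so it goes first.
Next only E has its prerequisites met → E.
I needed C and E, now all done → I.
Next only B has its prerequisites met → B.
H needed B and C, now all done → H.
A needed B, C, H and I, now all done → A.
Next only F has its prerequisites met → F.
D is the only step now ready → D.
That leaves G as the only ready step → G.

C E I B H A F D G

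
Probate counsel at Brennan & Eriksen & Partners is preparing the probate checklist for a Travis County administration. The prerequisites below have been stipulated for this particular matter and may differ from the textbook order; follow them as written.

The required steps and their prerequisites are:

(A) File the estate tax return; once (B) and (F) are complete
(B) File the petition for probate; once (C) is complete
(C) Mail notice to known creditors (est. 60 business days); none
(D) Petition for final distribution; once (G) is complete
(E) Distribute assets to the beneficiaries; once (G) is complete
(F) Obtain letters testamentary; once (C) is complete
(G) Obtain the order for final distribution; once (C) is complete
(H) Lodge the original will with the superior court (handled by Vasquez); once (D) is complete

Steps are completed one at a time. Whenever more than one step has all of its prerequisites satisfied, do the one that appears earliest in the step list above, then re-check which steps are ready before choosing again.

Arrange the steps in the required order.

(C) → (B) → (F) → (A) → (G) → (D) → (E) → (H)

Only (C) has no prerequisites, so it is first.
Now (B), (F) and (G) have their prerequisites met. (B) is listed earlier, so (B) next.
Now (F) and (G) have their prerequisites met. (F) is listed earlier, so (F) next.
(A) now also ready, so the ready set is {(A), (G)}; (A) is listed earlier → (A).
(G) is the only step now ready → (G).
(D) and (E) are both available; (D) is listed earlier → (D).
Ready: (E) and (H). (E) is listed earlier → (E).
Next only (H) has its prerequisites met → (H).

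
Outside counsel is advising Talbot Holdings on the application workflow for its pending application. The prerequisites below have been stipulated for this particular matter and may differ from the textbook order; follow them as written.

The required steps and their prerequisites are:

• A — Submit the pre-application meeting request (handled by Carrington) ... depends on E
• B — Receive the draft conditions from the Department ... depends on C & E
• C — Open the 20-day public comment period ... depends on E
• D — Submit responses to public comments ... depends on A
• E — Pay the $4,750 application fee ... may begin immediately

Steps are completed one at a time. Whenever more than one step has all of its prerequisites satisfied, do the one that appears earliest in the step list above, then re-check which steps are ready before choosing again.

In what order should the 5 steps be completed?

E has no prerequisites → E first.
A and C are both available; A is listed earlier → A.
D now also ready, so the ready set is {C, D}; C is listed earlier → C.
Now B and D have their prerequisites met. B is listed earlier, so B next.
D is the only step now ready → D.

E A C B D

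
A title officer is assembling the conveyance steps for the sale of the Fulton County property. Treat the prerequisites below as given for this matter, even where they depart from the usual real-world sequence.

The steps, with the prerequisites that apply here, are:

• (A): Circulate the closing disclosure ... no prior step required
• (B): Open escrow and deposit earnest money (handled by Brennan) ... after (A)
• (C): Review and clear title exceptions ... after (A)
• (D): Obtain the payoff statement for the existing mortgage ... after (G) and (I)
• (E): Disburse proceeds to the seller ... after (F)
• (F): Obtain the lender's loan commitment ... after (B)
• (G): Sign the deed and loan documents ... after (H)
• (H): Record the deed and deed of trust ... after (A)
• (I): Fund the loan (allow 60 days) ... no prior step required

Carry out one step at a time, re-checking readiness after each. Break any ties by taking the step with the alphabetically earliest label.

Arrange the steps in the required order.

(A) and (I) have no prerequisites; (A) has the earlier label, so (A) is first.
(B), (C) and (H) now also ready, so the ready set is {(B), (C), (H), (I)}; (B) has the earlier label → (B).
(F) now also ready, so the ready set is {(C), (F), (H), (I)}; (C) has the earlier label → (C).
Now (F), (H) and (I) have their prerequisites met. (F) has the earlier label, so (F) next.
(E) now also ready, so the ready set is {(E), (H), (I)}; (E) has the earlier label → (E).
Now (H) and (I) have their prerequisites met. (H) has the earlier label, so (H) next.
(G) now also ready, so the ready set is {(G), (I)}; (G) has the earlier label → (G).
That leaves (I) as the only ready step → (I).
(D) needed (G) and (I), now all done → (D).

(A), (B), (C), (F), (E), (H), (G), (I), (D)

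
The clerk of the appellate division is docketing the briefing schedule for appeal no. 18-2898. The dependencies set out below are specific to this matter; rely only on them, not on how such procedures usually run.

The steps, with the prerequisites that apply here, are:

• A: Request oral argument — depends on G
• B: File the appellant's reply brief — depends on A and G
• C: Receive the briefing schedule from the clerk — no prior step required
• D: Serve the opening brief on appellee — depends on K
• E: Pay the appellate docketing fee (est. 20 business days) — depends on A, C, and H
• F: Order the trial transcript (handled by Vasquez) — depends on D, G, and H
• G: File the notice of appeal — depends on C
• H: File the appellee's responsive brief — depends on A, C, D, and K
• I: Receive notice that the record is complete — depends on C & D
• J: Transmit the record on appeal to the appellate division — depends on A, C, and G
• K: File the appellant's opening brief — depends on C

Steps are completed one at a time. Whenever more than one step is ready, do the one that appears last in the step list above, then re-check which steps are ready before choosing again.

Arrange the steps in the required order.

C → K → G → D → I → A → J → H → F → E → B

C has no prerequisites → C first.
Now K and G have their prerequisites met. K is listed later, so K next.
Now G and D have their prerequisites met. G is listed later, so G next.
D and A are both available; D is listed later → D.
I now also ready, so the ready set is {I, A}; I is listed later → I.
That leaves A as the only ready step → A.
Ready: J, H and B. J is listed later → J.
Ready: H and B. H is listed later → H.
F, E and B are all available; F is listed later → F.
E and B are both available; E is listed later → E.
B needed G and A, now all done → B.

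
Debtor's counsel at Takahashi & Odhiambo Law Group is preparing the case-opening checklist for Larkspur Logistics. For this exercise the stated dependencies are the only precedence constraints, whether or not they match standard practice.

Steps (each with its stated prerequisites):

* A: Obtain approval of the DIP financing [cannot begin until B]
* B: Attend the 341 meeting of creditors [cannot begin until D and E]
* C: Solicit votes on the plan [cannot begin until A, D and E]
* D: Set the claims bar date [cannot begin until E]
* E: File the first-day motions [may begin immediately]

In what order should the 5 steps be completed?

E, D, B, A, C

E has no prerequisites → E first.
D is the only step now ready → D.
B needed D and E, now all done → B.
A needed B, now all done → A.
C is the only step now ready → C.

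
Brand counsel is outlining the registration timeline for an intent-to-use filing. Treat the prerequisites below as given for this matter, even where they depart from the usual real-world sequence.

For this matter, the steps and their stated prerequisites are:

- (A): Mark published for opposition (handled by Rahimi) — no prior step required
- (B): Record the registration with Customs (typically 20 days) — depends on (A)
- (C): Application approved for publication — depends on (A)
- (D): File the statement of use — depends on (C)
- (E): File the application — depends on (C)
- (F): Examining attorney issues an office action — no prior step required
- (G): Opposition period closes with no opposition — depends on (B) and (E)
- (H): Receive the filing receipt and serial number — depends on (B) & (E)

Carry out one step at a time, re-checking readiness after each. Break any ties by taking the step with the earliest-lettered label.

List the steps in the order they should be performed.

(A) (B) (C) (D) (E) (F) (G) (H)

(A) and (F) have no prerequisites; (A) has the earlier label, so (A) is first.
(B) and (C) now also ready, so the ready set is {(B), (C), (F)}; (B) has the earlier label → (B).
Now (C) and (F) have their prerequisites met. (C) has the earlier label, so (C) next.
(D) and (E) now also ready, so the ready set is {(D), (E), (F)}; (D) has the earlier label → (D).
Now (E) and (F) have their prerequisites met. (E) has the earlier label, so (E) next.
Ready: (F), (G) and (H). (F) has the earlier label → (F).
Now (G) and (H) have their prerequisites met. (G) has the earlier label, so (G) next.
(H) is the only step now ready → (H).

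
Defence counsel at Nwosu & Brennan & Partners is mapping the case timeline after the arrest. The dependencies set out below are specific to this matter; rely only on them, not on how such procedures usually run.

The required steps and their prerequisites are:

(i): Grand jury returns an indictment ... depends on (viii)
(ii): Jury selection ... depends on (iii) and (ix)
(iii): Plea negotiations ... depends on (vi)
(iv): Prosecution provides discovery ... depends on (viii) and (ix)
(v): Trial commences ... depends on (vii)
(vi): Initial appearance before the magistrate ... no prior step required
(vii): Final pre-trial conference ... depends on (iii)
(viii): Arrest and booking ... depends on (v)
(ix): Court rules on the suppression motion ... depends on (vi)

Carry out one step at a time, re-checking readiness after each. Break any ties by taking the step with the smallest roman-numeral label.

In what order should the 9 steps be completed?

(vi) (iii) (vii) (v) (viii) (i) (ix) (ii) (iv)

(vi) has no prerequisites → (vi) first.
(iii) and (ix) are both available; (iii) has the earlier label → (iii).
Now (vii) and (ix) have their prerequisites met. (vii) has the earlier label, so (vii) next.
(v) now also ready, so the ready set is {(v), (ix)}; (v) has the earlier label → (v).
(viii) now also ready, so the ready set is {(viii), (ix)}; (viii) has the earlier label → (viii).
(i) now also ready, so the ready set is {(i), (ix)}; (i) has the earlier label → (i).
That leaves (ix) as the only ready step → (ix).
Now (ii) and (iv) have their prerequisites met. (ii) has the earlier label, so (ii) next.
Next only (iv) has its prerequisites met → (iv).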